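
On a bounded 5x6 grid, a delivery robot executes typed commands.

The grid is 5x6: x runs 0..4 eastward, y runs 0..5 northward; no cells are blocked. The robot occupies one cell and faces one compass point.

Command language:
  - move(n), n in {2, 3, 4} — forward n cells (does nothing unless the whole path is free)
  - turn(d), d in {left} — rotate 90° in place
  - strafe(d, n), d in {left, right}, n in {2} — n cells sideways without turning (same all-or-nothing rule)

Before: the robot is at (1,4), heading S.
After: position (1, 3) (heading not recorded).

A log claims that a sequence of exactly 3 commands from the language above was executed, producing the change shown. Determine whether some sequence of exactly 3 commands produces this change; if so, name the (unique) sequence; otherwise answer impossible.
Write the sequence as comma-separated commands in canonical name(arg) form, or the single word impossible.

key: order matters: swapping move(3) and strafe(left, 2) lands elsewhere
start: at (1,4), heading S
step 1 (move(3)): at (1,1), heading S
step 2 (turn(left)): at (1,1), heading E
step 3 (strafe(left, 2)): at (1,3), heading E
no other 3-command option fits: unique.

move(3), turn(left), strafe(left, 2)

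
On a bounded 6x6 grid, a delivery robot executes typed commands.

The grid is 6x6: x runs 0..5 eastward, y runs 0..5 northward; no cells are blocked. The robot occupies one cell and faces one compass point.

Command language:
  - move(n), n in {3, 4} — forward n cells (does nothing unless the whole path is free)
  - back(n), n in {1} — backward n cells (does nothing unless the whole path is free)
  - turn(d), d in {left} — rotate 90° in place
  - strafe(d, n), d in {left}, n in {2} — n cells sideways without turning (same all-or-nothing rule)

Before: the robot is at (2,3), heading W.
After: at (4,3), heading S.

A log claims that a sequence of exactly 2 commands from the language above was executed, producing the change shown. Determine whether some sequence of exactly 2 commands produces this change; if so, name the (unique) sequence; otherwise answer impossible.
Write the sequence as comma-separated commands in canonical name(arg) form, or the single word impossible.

key: position moved to (4,3) AND the heading swung to S — translation plus rotation needed
initial: at (2,3), heading W
step 1 (turn(left)): at (2,3), heading S
step 2 (strafe(left, 2)): at (4,3), heading S
no other 2-command option fits: unique.

turn(left), strafe(left, 2)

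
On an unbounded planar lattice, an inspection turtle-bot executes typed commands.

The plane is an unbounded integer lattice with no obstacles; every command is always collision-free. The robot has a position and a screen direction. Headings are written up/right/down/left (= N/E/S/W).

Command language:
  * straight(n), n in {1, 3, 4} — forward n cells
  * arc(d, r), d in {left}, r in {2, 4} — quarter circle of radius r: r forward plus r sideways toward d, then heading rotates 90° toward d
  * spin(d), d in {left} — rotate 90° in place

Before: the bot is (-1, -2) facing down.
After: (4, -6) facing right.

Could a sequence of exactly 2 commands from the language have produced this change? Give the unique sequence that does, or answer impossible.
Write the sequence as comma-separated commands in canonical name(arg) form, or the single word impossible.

key: running straight(1) before arc(left, 4) would end elsewhere — order is forced
start: (-1, -2) facing down
step 1 (arc(left, 4)): (3, -6) facing right
step 2 (straight(1)): (4, -6) facing right
no other 2-command option fits: unique.

arc(left, 4), straight(1)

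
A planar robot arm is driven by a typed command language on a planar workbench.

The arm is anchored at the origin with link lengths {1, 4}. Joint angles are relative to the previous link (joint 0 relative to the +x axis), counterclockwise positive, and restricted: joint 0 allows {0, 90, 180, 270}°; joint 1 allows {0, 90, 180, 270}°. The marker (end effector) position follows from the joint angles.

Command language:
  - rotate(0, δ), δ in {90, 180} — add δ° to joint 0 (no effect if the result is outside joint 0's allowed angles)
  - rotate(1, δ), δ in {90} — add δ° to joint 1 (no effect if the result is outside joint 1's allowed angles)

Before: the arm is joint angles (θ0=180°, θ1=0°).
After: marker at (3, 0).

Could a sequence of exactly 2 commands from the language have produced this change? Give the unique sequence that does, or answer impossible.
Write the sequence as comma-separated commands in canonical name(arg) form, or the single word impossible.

rotate(1, 90), rotate(1, 90)

t0: joint angles (θ0=180°, θ1=0°)
step 1 (rotate(1, 90)): joint angles (θ0=180°, θ1=90°)
step 2 (rotate(1, 90)): joint angles (θ0=180°, θ1=180°)
no other 2-command option fits: unique.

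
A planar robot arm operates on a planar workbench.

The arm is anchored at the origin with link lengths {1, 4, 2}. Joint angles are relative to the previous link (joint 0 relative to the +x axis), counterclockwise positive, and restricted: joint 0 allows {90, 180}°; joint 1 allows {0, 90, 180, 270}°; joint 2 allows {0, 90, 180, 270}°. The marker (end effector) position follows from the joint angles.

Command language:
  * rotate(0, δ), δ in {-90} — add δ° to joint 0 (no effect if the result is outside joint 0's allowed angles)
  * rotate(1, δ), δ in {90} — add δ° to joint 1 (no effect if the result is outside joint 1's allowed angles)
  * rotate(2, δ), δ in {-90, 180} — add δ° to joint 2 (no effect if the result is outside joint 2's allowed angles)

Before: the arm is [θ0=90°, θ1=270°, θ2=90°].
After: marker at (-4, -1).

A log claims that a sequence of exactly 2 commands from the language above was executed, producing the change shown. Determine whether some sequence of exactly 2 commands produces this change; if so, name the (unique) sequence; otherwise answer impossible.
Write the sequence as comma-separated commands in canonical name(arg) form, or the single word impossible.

start: [θ0=90°, θ1=270°, θ2=90°]
t=1 rotate(1, 90) ⇒ [θ0=90°, θ1=0°, θ2=90°]
t=2 rotate(1, 90) ⇒ [θ0=90°, θ1=90°, θ2=90°]
no rival 2-sequence matches.

rotate(1, 90), rotate(1, 90)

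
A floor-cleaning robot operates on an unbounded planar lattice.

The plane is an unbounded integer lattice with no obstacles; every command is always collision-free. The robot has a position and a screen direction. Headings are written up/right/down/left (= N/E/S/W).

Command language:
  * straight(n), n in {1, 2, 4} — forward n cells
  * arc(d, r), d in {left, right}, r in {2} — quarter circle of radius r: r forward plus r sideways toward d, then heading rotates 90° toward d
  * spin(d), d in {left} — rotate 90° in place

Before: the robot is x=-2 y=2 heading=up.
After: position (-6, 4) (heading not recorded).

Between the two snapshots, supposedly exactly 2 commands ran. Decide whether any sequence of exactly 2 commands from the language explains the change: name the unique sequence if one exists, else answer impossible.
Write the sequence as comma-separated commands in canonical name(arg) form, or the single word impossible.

key: running straight(2) before arc(left, 2) would end elsewhere — order is forced
initial: x=-2 y=2 heading=up
[1] after arc(left, 2): x=-4 y=4 heading=left
[2] after straight(2): x=-6 y=4 heading=left
uniquely the one of 36 2-step routes that fits.

arc(left, 2), straight(2)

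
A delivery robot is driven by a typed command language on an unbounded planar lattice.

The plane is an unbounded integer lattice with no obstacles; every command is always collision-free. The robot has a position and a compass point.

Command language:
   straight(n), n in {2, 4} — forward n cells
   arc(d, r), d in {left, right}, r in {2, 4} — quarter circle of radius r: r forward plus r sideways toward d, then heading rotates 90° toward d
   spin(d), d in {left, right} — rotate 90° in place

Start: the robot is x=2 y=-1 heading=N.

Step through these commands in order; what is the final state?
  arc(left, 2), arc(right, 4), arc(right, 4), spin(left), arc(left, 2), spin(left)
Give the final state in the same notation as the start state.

x=-2 y=11 heading=S

initial: x=2 y=-1 heading=N
step 1 (arc(left, 2)): x=0 y=1 heading=W
step 2 (arc(right, 4)): x=-4 y=5 heading=N
step 3 (arc(right, 4)): x=0 y=9 heading=E
step 4 (spin(left)): x=0 y=9 heading=N
step 5 (arc(left, 2)): x=-2 y=11 heading=W
step 6 (spin(left)): x=-2 y=11 heading=S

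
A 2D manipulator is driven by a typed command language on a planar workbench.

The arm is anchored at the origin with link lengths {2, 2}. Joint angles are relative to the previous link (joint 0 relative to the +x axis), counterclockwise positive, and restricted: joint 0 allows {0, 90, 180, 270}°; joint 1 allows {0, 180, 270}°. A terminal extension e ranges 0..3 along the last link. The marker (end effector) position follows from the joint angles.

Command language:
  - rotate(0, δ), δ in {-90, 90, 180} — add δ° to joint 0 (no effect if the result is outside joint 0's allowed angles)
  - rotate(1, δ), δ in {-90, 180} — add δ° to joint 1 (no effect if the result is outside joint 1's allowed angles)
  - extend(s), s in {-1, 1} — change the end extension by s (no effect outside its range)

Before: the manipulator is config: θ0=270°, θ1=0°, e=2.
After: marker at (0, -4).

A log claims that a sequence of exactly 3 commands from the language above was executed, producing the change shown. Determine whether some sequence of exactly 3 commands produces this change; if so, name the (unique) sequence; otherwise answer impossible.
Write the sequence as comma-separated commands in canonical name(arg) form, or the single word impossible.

extend(-1), extend(-1), extend(-1)

start: config: θ0=270°, θ1=0°, e=2
step 1 (extend(-1)): config: θ0=270°, θ1=0°, e=1
step 2 (extend(-1)): config: θ0=270°, θ1=0°, e=0
step 3 (extend(-1)): config: θ0=270°, θ1=0°, e=0
no rival 3-sequence matches.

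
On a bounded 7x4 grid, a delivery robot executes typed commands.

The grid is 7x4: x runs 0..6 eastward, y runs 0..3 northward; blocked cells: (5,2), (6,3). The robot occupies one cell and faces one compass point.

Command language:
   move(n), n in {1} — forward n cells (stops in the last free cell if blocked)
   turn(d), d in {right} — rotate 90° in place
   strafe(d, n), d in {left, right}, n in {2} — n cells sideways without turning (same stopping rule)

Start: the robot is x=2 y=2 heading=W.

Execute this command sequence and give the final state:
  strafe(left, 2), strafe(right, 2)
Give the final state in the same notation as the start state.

from: x=2 y=2 heading=W
step 1 (strafe(left, 2)): x=2 y=0 heading=W
step 2 (strafe(right, 2)): x=2 y=2 heading=W

x=2 y=2 heading=W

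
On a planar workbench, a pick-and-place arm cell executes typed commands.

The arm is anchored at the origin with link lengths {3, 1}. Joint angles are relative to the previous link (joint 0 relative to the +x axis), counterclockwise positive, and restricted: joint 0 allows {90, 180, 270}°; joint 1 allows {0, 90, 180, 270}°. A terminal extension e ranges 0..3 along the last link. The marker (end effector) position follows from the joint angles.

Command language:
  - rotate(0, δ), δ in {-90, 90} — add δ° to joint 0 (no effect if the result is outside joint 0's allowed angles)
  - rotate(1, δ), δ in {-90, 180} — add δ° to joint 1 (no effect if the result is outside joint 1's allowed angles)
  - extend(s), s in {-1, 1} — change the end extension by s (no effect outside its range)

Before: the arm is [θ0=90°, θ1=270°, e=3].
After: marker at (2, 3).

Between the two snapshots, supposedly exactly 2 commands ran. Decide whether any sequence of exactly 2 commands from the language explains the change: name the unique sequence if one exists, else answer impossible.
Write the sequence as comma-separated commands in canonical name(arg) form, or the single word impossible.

extend(-1), extend(-1)

initial: [θ0=90°, θ1=270°, e=3]
1. extend(-1) → [θ0=90°, θ1=270°, e=2]
2. extend(-1) → [θ0=90°, θ1=270°, e=1]
all 36 alternatives checked — unique.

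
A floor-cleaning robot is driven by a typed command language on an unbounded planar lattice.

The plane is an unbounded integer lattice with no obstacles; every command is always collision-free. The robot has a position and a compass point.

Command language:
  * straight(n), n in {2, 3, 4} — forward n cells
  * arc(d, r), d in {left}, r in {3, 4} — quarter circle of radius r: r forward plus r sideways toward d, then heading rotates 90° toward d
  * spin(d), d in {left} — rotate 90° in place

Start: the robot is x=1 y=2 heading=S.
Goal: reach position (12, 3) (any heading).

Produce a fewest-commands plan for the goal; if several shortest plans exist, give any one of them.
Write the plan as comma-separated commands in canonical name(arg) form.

t0: x=1 y=2 heading=S
step 1 (arc(left, 3)): x=4 y=-1 heading=E
step 2 (straight(4)): x=8 y=-1 heading=E
step 3 (arc(left, 4)): x=12 y=3 heading=N
shorter routes all fall short; 3 is best.

arc(left, 3), straight(4), arc(left, 4)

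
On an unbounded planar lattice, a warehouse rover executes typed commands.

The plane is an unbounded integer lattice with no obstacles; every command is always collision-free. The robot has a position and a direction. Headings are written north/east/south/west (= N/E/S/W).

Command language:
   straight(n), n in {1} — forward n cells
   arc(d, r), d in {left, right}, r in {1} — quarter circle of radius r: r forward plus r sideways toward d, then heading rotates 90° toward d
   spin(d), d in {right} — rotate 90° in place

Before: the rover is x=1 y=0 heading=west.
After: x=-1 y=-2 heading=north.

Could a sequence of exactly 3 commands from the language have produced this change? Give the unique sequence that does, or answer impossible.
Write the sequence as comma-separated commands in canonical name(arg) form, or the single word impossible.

key: cell and facing (now N) both changed — the 3 commands mix motion and turning
start: x=1 y=0 heading=west
1. arc(left, 1) → x=0 y=-1 heading=south
2. arc(right, 1) → x=-1 y=-2 heading=west
3. spin(right) → x=-1 y=-2 heading=north
uniquely the one of 64 3-step routes that fits.

arc(left, 1), arc(right, 1), spin(right)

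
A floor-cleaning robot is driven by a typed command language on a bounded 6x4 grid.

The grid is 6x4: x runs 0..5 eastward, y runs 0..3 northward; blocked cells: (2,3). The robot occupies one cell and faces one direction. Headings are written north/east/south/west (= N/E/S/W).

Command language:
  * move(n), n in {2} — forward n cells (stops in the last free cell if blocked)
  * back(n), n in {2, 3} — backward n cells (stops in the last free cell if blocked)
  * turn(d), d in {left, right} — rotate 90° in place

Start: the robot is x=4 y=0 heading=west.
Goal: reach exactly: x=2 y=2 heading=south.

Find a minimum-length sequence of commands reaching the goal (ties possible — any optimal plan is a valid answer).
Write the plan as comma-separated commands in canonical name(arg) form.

move(2), turn(left), back(3)

initial: x=4 y=0 heading=west
step 1 (move(2)): x=2 y=0 heading=west
step 2 (turn(left)): x=2 y=0 heading=south
step 3 (back(3)): x=2 y=2 heading=south
shorter routes all fall short; 3 is best.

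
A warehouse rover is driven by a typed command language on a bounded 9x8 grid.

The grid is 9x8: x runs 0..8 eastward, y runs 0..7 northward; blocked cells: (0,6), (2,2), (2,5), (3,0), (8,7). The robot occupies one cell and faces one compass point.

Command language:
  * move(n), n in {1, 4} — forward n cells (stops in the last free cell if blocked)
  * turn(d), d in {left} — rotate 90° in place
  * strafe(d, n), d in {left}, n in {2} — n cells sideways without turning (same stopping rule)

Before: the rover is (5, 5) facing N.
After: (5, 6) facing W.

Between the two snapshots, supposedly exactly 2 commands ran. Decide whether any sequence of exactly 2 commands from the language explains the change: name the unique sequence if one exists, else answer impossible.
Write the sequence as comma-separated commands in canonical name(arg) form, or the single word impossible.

move(1), turn(left)

key: running turn(left) before move(1) would end elsewhere — order is forced
from: (5, 5) facing N
step 1 (move(1)): (5, 6) facing N
step 2 (turn(left)): (5, 6) facing W
all 16 alternatives checked — unique.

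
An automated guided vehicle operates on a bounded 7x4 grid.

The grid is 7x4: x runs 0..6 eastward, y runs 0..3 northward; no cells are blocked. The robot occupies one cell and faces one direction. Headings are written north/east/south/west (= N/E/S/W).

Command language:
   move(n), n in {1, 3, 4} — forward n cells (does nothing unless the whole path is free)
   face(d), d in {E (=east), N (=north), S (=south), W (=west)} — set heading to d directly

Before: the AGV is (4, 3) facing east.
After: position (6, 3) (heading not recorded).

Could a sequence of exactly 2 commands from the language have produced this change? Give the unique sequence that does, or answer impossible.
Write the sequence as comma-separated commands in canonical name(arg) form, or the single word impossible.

move(1), move(1)

begin: (4, 3) facing east
[1] after move(1): (5, 3) facing east
[2] after move(1): (6, 3) facing east
no other 2-command option fits: unique.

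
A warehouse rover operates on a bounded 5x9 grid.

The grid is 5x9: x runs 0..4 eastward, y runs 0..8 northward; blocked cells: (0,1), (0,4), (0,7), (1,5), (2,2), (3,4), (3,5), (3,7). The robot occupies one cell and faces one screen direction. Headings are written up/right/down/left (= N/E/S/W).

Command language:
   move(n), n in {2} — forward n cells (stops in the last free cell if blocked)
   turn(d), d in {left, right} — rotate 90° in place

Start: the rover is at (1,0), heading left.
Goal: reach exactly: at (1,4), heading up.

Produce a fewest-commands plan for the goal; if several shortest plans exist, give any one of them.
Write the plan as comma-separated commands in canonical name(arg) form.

turn(right), move(2), move(2)

from: at (1,0), heading left
step 1 (turn(right)): at (1,0), heading up
step 2 (move(2)): at (1,2), heading up
step 3 (move(2)): at (1,4), heading up
minimal: 3 command(s), checked below 3.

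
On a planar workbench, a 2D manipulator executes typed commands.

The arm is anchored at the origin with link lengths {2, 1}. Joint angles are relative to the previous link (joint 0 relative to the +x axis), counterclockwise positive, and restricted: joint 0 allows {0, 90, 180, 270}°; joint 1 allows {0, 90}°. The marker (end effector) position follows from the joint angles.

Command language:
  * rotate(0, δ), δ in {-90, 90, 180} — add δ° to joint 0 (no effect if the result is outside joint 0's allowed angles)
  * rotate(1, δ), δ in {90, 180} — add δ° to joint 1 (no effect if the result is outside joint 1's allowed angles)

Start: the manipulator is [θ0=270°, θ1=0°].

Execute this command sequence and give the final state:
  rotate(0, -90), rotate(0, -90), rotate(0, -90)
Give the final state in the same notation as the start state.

[θ0=0°, θ1=0°]

from: [θ0=270°, θ1=0°]
[1] after rotate(0, -90): [θ0=180°, θ1=0°]
[2] after rotate(0, -90): [θ0=90°, θ1=0°]
[3] after rotate(0, -90): [θ0=0°, θ1=0°]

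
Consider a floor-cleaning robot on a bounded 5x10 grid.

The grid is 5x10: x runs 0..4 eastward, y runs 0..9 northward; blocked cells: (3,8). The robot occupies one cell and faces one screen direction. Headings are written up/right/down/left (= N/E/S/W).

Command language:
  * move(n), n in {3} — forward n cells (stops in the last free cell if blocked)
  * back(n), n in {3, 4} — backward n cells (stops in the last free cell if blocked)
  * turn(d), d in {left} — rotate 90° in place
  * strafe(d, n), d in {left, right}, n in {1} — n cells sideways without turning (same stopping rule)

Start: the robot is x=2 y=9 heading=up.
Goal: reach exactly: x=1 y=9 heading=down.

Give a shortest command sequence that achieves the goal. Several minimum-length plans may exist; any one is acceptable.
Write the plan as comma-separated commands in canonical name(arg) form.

from: x=2 y=9 heading=up
t=1 strafe(left, 1) ⇒ x=1 y=9 heading=up
t=2 turn(left) ⇒ x=1 y=9 heading=left
t=3 turn(left) ⇒ x=1 y=9 heading=down
no 2-step plan works, so 3 is optimal.

strafe(left, 1), turn(left), turn(left)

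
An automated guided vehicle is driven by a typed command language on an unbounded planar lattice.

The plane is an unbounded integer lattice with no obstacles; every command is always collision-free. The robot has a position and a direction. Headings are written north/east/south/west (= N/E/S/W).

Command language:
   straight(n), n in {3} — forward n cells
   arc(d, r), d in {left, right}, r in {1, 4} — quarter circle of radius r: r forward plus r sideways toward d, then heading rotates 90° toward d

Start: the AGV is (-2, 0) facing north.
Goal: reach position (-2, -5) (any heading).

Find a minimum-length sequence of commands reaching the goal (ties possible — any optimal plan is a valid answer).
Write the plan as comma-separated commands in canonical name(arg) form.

initial: (-2, 0) facing north
t=1 arc(left, 1) ⇒ (-3, 1) facing west
t=2 arc(left, 1) ⇒ (-4, 0) facing south
t=3 arc(left, 1) ⇒ (-3, -1) facing east
t=4 arc(right, 1) ⇒ (-2, -2) facing south
t=5 straight(3) ⇒ (-2, -5) facing south
nothing shorter than 5 reaches the goal.

arc(left, 1), arc(left, 1), arc(left, 1), arc(right, 1), straight(3)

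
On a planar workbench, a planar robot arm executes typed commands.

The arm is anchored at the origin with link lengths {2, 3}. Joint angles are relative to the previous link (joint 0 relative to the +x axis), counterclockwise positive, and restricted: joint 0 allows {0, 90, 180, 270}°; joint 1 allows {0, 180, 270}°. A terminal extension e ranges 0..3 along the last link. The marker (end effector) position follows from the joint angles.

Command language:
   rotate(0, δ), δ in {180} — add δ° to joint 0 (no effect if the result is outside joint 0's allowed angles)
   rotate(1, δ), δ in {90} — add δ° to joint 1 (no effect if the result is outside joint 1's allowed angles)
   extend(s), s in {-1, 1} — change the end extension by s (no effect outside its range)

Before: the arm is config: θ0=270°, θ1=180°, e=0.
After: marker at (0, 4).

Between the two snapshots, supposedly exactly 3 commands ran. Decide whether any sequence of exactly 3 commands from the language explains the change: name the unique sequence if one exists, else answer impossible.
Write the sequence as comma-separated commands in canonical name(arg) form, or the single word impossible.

extend(1), extend(1), extend(1)

t0: config: θ0=270°, θ1=180°, e=0
1. extend(1) → config: θ0=270°, θ1=180°, e=1
2. extend(1) → config: θ0=270°, θ1=180°, e=2
3. extend(1) → config: θ0=270°, θ1=180°, e=3
uniquely the one of 64 3-step routes that fits.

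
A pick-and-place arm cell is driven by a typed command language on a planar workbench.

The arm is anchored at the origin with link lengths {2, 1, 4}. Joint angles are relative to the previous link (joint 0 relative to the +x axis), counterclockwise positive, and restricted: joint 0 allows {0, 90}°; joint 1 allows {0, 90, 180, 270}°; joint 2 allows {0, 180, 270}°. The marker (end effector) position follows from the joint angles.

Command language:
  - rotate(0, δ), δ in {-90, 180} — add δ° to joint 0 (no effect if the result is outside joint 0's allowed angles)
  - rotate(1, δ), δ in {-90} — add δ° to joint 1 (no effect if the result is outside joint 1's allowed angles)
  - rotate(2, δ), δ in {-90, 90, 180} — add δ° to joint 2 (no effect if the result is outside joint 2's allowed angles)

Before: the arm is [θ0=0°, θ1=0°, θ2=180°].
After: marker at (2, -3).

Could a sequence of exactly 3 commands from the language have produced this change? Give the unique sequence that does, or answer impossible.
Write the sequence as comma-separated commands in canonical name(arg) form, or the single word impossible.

from: [θ0=0°, θ1=0°, θ2=180°]
t=1 rotate(1, -90) ⇒ [θ0=0°, θ1=270°, θ2=180°]
t=2 rotate(1, -90) ⇒ [θ0=0°, θ1=180°, θ2=180°]
t=3 rotate(1, -90) ⇒ [θ0=0°, θ1=90°, θ2=180°]
uniquely the one of 216 3-step routes that fits.

rotate(1, -90), rotate(1, -90), rotate(1, -90)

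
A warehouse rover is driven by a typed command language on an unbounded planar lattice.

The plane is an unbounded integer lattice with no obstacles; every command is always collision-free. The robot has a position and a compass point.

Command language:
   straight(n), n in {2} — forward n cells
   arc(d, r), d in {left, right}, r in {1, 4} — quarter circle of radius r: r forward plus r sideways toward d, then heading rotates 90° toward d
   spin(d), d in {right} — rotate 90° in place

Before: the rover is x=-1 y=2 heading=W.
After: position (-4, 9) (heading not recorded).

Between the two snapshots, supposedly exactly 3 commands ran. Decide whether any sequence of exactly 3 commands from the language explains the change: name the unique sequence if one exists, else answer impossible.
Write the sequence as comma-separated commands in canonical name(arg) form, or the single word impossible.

arc(right, 4), straight(2), arc(right, 1)

key: order matters: swapping arc(right, 4) and arc(right, 1) lands elsewhere
from: x=-1 y=2 heading=W
step 1 (arc(right, 4)): x=-5 y=6 heading=N
step 2 (straight(2)): x=-5 y=8 heading=N
step 3 (arc(right, 1)): x=-4 y=9 heading=E
no other 3-command option fits: unique.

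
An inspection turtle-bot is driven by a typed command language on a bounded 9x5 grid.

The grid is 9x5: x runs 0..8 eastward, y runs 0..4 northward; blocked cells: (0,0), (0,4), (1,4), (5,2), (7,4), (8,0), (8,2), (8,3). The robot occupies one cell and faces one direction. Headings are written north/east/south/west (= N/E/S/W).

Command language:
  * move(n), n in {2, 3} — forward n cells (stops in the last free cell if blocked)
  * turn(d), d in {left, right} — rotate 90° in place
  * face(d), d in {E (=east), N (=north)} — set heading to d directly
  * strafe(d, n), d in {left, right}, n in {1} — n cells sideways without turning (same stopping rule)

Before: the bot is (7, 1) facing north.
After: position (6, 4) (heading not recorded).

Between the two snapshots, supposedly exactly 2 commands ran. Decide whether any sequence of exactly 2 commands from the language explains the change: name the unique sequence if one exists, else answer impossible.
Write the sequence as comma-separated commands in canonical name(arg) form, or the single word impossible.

key: running move(3) before strafe(left, 1) would end elsewhere — order is forced
start: (7, 1) facing north
step 1 (strafe(left, 1)): (6, 1) facing north
step 2 (move(3)): (6, 4) facing north
uniquely the one of 64 2-step routes that fits.

strafe(left, 1), move(3)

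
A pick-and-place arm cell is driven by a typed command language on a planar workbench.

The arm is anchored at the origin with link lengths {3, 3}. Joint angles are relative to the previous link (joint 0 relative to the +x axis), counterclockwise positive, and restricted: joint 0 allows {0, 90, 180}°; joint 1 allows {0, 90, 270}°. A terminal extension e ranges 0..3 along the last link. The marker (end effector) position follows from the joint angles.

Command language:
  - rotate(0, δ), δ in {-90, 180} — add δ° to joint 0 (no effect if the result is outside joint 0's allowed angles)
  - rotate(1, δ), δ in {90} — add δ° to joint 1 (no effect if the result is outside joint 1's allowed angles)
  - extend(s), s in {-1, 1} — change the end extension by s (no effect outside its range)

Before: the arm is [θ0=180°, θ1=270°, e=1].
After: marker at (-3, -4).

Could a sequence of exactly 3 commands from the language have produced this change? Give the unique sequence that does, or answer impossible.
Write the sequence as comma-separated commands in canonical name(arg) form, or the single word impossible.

begin: [θ0=180°, θ1=270°, e=1]
[1] after rotate(1, 90): [θ0=180°, θ1=0°, e=1]
[2] after rotate(1, 90): [θ0=180°, θ1=90°, e=1]
[3] after rotate(1, 90): [θ0=180°, θ1=90°, e=1]
all 125 alternatives checked — unique.

rotate(1, 90), rotate(1, 90), rotate(1, 90)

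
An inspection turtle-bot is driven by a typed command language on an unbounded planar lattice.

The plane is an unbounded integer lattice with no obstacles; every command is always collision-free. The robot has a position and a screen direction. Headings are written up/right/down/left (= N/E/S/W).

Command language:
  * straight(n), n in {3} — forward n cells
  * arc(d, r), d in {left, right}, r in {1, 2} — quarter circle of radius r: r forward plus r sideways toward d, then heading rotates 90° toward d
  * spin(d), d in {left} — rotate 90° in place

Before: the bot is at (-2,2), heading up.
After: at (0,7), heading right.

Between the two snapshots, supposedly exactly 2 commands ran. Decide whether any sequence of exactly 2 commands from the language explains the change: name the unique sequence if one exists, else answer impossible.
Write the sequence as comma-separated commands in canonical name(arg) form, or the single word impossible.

key: running arc(right, 2) before straight(3) would end elsewhere — order is forced
initial: at (-2,2), heading up
step 1 (straight(3)): at (-2,5), heading up
step 2 (arc(right, 2)): at (0,7), heading right
no rival 2-sequence matches.

straight(3), arc(right, 2)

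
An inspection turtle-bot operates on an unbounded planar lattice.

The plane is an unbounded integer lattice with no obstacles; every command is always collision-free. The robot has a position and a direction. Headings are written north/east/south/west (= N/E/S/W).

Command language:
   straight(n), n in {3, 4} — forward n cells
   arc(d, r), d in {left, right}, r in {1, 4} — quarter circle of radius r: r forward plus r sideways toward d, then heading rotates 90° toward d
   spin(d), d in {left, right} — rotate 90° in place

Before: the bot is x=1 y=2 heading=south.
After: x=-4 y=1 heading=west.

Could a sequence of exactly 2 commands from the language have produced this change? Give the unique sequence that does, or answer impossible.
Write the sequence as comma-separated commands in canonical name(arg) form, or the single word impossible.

arc(right, 1), straight(4)

key: position moved to (-4,1) AND the heading swung to W — translation plus rotation needed
t0: x=1 y=2 heading=south
1. arc(right, 1) → x=0 y=1 heading=west
2. straight(4) → x=-4 y=1 heading=west
uniquely the one of 64 2-step routes that fits.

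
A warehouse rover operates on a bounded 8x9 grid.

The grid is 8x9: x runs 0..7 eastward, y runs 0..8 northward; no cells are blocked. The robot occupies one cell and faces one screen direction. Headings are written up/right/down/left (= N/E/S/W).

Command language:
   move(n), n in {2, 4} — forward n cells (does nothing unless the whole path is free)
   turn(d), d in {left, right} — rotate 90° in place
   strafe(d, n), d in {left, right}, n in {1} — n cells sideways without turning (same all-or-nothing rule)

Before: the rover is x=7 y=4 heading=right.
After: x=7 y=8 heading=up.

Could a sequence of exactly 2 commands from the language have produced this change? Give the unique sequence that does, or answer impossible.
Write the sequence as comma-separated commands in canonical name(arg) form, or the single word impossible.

turn(left), move(4)

key: position moved to (7,8) AND the heading swung to N — translation plus rotation needed
t0: x=7 y=4 heading=right
t=1 turn(left) ⇒ x=7 y=4 heading=up
t=2 move(4) ⇒ x=7 y=8 heading=up
all 36 alternatives checked — unique.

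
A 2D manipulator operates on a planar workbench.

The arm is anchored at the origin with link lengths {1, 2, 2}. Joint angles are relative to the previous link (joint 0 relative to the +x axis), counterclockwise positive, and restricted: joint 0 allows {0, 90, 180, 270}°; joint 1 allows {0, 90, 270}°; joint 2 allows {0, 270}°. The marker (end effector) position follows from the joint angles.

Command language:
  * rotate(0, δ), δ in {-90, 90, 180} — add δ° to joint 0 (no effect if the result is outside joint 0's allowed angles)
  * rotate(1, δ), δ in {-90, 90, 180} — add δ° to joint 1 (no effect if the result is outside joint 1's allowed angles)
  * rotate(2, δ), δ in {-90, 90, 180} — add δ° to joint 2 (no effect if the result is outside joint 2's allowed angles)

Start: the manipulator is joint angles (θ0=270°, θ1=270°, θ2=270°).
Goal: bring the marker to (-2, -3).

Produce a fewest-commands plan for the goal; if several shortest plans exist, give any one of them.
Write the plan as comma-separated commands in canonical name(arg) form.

begin: joint angles (θ0=270°, θ1=270°, θ2=270°)
step 1 (rotate(1, 90)): joint angles (θ0=270°, θ1=0°, θ2=270°)
shorter routes all fall short; 1 is best.

rotate(1, 90)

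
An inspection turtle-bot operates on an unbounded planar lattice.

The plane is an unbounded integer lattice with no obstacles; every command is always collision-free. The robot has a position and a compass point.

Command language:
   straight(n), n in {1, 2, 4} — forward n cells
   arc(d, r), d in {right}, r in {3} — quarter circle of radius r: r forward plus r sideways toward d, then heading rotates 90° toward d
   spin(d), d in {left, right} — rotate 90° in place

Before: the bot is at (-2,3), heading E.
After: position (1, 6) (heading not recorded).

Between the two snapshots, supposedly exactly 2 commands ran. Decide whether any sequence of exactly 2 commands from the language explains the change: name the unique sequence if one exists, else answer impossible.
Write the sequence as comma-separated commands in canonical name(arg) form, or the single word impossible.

key: running arc(right, 3) before spin(left) would end elsewhere — order is forced
initial: at (-2,3), heading E
t=1 spin(left) ⇒ at (-2,3), heading N
t=2 arc(right, 3) ⇒ at (1,6), heading E
no other 2-command option fits: unique.

spin(left), arc(right, 3)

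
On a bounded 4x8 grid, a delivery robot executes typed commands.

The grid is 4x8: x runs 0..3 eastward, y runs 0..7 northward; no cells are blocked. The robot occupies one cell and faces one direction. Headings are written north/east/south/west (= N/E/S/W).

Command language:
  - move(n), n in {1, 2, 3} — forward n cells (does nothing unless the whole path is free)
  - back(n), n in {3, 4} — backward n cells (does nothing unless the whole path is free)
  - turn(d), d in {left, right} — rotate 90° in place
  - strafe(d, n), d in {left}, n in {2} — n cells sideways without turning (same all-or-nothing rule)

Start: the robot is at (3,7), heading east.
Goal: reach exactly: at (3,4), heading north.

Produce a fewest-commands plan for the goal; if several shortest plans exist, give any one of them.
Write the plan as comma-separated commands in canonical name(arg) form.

begin: at (3,7), heading east
[1] after turn(left): at (3,7), heading north
[2] after back(3): at (3,4), heading north
no 1-step plan works, so 2 is optimal.

turn(left), back(3)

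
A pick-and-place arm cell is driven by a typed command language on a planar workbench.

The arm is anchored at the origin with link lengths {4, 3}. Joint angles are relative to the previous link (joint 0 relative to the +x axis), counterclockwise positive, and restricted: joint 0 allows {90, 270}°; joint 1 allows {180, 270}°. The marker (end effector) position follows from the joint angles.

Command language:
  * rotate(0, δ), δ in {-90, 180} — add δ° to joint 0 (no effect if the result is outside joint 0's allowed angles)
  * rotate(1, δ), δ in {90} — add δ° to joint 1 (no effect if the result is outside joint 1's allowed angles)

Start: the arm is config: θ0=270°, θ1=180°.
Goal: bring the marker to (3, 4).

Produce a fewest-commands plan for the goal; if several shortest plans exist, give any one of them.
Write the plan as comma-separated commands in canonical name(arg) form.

t0: config: θ0=270°, θ1=180°
t=1 rotate(1, 90) ⇒ config: θ0=270°, θ1=270°
t=2 rotate(0, 180) ⇒ config: θ0=90°, θ1=270°
minimal: 2 command(s), checked below 2.

rotate(1, 90), rotate(0, 180)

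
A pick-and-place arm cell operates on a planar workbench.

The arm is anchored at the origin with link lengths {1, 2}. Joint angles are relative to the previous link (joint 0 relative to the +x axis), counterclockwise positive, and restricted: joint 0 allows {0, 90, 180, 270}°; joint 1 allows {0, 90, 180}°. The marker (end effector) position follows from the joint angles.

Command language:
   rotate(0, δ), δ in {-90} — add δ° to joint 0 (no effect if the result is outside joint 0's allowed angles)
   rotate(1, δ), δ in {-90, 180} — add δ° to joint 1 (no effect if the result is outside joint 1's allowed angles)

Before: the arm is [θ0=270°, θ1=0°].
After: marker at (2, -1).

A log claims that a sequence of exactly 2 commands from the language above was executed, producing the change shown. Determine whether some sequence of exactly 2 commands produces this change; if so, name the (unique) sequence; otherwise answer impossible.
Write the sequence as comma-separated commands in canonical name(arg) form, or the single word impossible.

key: order matters: swapping rotate(1, 180) and rotate(1, -90) lands elsewhere
t0: [θ0=270°, θ1=0°]
[1] after rotate(1, 180): [θ0=270°, θ1=180°]
[2] after rotate(1, -90): [θ0=270°, θ1=90°]
all 9 alternatives checked — unique.

rotate(1, 180), rotate(1, -90)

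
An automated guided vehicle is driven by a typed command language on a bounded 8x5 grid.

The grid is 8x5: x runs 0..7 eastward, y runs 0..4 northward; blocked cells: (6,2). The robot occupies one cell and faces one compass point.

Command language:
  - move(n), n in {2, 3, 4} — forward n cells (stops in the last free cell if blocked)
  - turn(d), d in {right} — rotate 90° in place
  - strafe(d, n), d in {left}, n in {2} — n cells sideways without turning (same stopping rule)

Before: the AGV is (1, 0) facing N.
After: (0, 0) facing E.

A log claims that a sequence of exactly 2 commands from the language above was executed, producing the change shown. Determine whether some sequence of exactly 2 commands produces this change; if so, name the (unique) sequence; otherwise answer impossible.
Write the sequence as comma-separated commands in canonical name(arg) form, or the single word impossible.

key: strafe(left, 2) runs into the grid edge before its full distance
start: (1, 0) facing N
step 1 (strafe(left, 2)): (0, 0) facing N
step 2 (turn(right)): (0, 0) facing E
uniquely the one of 25 2-step routes that fits.

strafe(left, 2), turn(right)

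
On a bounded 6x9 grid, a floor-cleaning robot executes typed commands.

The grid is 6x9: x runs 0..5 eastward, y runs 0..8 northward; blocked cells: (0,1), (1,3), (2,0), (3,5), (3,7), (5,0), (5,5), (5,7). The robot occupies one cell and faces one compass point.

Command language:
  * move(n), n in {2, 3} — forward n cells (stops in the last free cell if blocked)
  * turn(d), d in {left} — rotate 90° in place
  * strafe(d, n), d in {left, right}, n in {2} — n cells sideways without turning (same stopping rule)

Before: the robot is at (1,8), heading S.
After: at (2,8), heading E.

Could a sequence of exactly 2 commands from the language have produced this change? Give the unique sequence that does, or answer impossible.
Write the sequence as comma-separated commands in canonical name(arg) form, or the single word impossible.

impossible

all 25 sequences checked — none match.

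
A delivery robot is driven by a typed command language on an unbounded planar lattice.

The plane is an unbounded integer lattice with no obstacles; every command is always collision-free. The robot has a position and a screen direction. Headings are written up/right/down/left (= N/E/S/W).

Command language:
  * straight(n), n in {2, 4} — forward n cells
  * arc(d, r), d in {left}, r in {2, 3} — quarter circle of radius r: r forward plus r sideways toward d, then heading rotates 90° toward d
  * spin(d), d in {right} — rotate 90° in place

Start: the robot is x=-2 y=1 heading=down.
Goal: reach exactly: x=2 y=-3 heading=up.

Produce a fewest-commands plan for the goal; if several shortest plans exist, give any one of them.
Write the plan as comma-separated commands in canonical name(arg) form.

initial: x=-2 y=1 heading=down
t=1 straight(4) ⇒ x=-2 y=-3 heading=down
t=2 arc(left, 2) ⇒ x=0 y=-5 heading=right
t=3 arc(left, 2) ⇒ x=2 y=-3 heading=up
minimal: 3 command(s), checked below 3.

straight(4), arc(left, 2), arc(left, 2)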